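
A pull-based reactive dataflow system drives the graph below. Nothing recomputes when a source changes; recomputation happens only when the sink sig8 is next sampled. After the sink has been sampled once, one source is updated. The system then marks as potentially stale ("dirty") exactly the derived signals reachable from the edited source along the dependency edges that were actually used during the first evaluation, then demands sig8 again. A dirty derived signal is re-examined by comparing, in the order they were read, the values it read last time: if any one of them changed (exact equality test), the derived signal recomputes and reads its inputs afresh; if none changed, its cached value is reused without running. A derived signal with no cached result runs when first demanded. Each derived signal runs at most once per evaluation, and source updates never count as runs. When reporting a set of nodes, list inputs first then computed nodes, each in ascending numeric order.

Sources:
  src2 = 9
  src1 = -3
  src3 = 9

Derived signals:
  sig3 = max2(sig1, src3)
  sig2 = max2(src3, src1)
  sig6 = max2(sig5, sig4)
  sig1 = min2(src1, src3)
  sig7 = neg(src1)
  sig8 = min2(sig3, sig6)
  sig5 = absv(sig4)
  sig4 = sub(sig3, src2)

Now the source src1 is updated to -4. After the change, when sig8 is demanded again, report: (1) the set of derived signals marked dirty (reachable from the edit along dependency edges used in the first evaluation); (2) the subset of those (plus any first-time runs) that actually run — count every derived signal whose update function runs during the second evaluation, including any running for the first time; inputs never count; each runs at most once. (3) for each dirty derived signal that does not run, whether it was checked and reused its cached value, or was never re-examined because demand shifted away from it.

First evaluation (everything demanded from the output):
  sig1 = min2(-3, 9) = -3
  sig3 = max2(-3, 9) = 9
  sig4 = sub(9, 9) = 0
  sig5 = absv(0) = 0
  sig6 = max2(0, 0) = 0
  sig8 = min2(9, 0) = 0

Propagation after the edit:
  sig1: runs — src1 -3->-4; result -4.
  sig3: runs — sig1 -3->-4; result 9 (same value as before).
  sig4: checked — values it read are unchanged (sig3 unchanged, src2 unchanged); reused cached 0 without running.
  sig5: checked — values it read are unchanged (sig4 unchanged); reused cached 0 without running.
  sig6: checked — values it read are unchanged (sig5 unchanged, sig4 unchanged); reused cached 0 without running.
  sig8: checked — values it read are unchanged (sig3 unchanged, sig6 unchanged); reused cached 0 without running.

Key observation: the change is absorbed at sig3 — it re-runs but produces the same value, and the output's value is unchanged.

Marked dirty: sig1, sig3, sig4, sig5, sig6, sig8.
Derived signals that run: sig1, sig3 — 2 in total.
Checked but reused from cache: sig4, sig5, sig6, sig8.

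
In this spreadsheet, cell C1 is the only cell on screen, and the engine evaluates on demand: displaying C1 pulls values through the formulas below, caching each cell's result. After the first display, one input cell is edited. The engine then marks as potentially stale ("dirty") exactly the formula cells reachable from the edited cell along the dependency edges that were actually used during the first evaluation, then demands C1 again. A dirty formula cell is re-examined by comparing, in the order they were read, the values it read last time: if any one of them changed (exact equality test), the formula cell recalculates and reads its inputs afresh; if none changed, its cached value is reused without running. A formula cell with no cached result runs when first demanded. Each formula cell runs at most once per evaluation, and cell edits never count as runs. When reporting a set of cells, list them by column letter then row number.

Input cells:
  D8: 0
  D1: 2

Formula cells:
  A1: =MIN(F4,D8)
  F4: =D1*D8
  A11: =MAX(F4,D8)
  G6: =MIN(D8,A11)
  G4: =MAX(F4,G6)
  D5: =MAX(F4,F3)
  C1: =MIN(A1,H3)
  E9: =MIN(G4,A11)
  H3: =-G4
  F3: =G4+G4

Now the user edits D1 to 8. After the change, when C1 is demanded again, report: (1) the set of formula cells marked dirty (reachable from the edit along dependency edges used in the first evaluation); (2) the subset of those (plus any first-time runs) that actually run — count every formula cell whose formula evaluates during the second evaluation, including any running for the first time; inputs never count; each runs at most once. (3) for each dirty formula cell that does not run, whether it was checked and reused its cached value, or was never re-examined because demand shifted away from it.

Dirty set: A1, A11, C1, F4, G4, G6, H3.
Run set: F4 (1 run).
Re-examined without running (cache reused): A1, A11, C1, G4, G6, H3.
The important point: F4 recomputes to an identical value, and the output ends up unchanged.

Initial pass — values computed on the first demand:
  F4 = 2 * 0 = 0
  A1 = MIN(0, 0) = 0
  A11 = MAX(0, 0) = 0
  G6 = MIN(0, 0) = 0
  G4 = MAX(0, 0) = 0
  H3 = -(0) = 0
  C1 = MIN(0, 0) = 0

Second demand — change propagation:
  F4: re-runs because D1 2->8; new result 0 (unchanged).
  A1: re-examined; everything it read last time is the same (F4 unchanged, D8 unchanged) — cache 0 kept, no run.
  A11: re-examined; everything it read last time is the same (F4 unchanged, D8 unchanged) — cache 0 kept, no run.
  G6: re-examined; everything it read last time is the same (D8 unchanged, A11 unchanged) — cache 0 kept, no run.
  G4: re-examined; everything it read last time is the same (F4 unchanged, G6 unchanged) — cache 0 kept, no run.
  H3: re-examined; everything it read last time is the same (G4 unchanged) — cache 0 kept, no run.
  C1: re-examined; everything it read last time is the same (A1 unchanged, H3 unchanged) — cache 0 kept, no run.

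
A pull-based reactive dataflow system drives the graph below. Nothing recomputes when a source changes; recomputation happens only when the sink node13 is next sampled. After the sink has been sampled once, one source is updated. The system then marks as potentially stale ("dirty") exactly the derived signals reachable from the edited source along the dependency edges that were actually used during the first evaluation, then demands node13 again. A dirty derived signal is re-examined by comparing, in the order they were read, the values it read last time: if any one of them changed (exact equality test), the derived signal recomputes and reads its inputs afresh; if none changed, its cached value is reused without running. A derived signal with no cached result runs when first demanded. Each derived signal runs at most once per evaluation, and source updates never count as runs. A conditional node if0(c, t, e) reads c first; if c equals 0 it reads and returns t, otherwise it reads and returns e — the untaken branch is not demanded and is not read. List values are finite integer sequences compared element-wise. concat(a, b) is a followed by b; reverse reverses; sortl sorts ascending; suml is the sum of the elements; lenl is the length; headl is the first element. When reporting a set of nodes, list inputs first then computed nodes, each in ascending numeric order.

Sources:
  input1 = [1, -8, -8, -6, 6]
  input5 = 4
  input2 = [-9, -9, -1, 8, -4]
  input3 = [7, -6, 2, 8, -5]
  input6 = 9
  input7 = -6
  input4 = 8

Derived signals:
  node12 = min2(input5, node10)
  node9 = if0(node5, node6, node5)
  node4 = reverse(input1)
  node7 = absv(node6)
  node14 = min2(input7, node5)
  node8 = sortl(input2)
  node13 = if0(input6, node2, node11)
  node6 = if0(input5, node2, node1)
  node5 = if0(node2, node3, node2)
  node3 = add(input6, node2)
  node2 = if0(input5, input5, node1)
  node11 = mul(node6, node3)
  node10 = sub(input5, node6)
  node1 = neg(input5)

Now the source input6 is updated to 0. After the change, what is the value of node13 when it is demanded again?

New value of node13: -4.
Key observation: a condition flipped, so demand moved to the other branch — node3, node11 are never re-examined.

First evaluation (everything demanded from the output):
  node1 = neg(4) = -4
  node2 = if0(input5=4 -> else branch node1) = -4
  node3 = add(9, -4) = 5
  node6 = if0(input5=4 -> else branch node1) = -4
  node11 = mul(-4, 5) = -20
  node13 = if0(input6=9 -> else branch node11) = -20

Propagation after the edit:
  node3: marked dirty but never re-examined — demand shifted away from it.
  node11: marked dirty but never re-examined — demand shifted away from it.
  node13: runs — input6 9->0; result -4.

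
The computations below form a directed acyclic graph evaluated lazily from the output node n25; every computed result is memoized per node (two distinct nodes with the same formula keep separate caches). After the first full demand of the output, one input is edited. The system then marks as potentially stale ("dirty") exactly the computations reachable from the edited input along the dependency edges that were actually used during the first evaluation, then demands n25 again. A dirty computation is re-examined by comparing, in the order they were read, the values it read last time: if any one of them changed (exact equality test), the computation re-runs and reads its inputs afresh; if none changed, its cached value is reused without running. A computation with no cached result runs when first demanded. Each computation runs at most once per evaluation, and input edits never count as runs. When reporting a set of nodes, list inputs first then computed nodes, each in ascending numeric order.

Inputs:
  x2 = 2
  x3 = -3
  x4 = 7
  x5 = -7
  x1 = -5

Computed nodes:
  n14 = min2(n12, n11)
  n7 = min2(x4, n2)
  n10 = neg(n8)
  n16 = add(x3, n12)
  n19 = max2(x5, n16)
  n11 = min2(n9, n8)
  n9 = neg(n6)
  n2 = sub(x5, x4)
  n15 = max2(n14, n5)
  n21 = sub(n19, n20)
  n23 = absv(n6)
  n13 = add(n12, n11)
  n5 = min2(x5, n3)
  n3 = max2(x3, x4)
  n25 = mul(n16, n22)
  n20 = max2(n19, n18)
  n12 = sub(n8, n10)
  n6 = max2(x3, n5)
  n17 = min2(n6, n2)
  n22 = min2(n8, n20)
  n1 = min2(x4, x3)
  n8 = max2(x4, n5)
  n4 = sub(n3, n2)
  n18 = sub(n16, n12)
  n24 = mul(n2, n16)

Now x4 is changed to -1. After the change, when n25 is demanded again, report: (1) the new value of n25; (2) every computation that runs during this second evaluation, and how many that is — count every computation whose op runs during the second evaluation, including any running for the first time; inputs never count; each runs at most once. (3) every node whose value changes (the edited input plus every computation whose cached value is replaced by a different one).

Demanding n25 again yields 15.
11 computations run: n3, n5, n8, n10, n12, n16, n18, n19, n20, n22, n25.
The nodes whose values change: x4, n3, n8, n10, n12, n16, n19, n20, n22, n25.

First demand of the output computes:
  n3 = max2(-3, 7) = 7
  n5 = min2(-7, 7) = -7
  n8 = max2(7, -7) = 7
  n10 = neg(7) = -7
  n12 = sub(7, -7) = 14
  n16 = add(-3, 14) = 11
  n18 = sub(11, 14) = -3
  n19 = max2(-7, 11) = 11
  n20 = max2(11, -3) = 11
  n22 = min2(7, 11) = 7
  n25 = mul(11, 7) = 77

After the edit, cleaning proceeds:
  n3: a read changed (x4 7->-1) — executes, giving -1.
  n5: a read changed (n3 7->-1) — executes, giving -7 — identical to its old value.
  n8: a read changed (x4 7->-1) — executes, giving -1.
  n10: a read changed (n8 7->-1) — executes, giving 1.
  n12: a read changed (n8 7->-1; n10 -7->1) — executes, giving -2.
  n16: a read changed (n12 14->-2) — executes, giving -5.
  n18: a read changed (n16 11->-5; n12 14->-2) — executes, giving -3 — identical to its old value.
  n19: a read changed (n16 11->-5) — executes, giving -5.
  n20: a read changed (n19 11->-5) — executes, giving -3.
  n22: a read changed (n8 7->-1; n20 11->-3) — executes, giving -3.
  n25: a read changed (n16 11->-5; n22 7->-3) — executes, giving 15.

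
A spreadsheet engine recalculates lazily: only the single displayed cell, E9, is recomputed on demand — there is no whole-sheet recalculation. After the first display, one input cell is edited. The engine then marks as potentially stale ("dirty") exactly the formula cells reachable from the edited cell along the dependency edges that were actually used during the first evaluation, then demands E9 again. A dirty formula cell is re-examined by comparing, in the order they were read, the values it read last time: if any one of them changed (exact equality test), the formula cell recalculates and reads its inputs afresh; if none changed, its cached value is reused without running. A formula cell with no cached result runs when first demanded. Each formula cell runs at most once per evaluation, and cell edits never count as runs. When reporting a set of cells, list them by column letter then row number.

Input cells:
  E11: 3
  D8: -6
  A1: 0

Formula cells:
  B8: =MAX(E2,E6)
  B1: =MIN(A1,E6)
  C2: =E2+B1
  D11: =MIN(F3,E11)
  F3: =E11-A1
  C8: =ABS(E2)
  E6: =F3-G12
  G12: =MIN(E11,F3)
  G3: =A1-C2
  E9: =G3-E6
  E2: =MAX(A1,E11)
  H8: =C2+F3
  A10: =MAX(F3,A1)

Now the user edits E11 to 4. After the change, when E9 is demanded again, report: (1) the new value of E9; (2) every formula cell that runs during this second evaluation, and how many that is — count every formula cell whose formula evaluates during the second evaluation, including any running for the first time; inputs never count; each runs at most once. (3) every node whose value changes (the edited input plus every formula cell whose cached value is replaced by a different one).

First evaluation (everything demanded from the output):
  E2 = MAX(0, 3) = 3
  F3 = 3 - 0 = 3
  G12 = MIN(3, 3) = 3
  E6 = 3 - 3 = 0
  B1 = MIN(0, 0) = 0
  C2 = 3 + 0 = 3
  G3 = 0 - 3 = -3
  E9 = -3 - 0 = -3

Propagation after the edit:
  E2: runs — E11 3->4; result 4.
  F3: runs — E11 3->4; result 4.
  G12: runs — E11 3->4; F3 3->4; result 4.
  E6: runs — F3 3->4; G12 3->4; result 0 (same value as before).
  B1: checked — values it read are unchanged (A1 unchanged, E6 unchanged); reused cached 0 without running.
  C2: runs — E2 3->4; result 4.
  G3: runs — C2 3->4; result -4.
  E9: runs — G3 -3->-4; result -4.

Key observation: the cutoff stops propagation at B1 — its inputs' values are unchanged, so it reuses its cache.

New value of E9: -4.
Formula cells that run: C2, E2, E6, E9, F3, G3, G12 — 7 in total.
Values that change: C2, E2, E9, E11, F3, G3, G12.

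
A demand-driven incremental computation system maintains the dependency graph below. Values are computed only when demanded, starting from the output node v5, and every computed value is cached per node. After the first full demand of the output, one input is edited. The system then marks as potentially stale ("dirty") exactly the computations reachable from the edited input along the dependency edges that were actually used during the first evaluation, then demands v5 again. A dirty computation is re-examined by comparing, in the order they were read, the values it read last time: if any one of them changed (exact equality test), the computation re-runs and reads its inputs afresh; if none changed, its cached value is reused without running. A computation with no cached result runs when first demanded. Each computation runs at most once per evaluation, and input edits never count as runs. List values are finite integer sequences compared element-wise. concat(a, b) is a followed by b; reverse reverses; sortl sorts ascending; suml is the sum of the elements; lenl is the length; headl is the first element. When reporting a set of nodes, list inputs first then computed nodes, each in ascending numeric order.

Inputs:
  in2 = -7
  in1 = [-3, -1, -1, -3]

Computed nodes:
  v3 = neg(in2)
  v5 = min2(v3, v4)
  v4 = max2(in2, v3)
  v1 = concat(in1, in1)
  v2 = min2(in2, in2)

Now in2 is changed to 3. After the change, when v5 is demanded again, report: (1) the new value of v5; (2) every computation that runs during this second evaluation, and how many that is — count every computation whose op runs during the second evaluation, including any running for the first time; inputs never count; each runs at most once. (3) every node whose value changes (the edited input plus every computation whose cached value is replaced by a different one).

First evaluation (everything demanded from the output):
  v3 = neg(-7) = 7
  v4 = max2(-7, 7) = 7
  v5 = min2(7, 7) = 7

Propagation after the edit:
  v3: runs — in2 -7->3; result -3.
  v4: runs — in2 -7->3; v3 7->-3; result 3.
  v5: runs — v3 7->-3; v4 7->3; result -3.

New value of v5: -3.
Computations that run: v3, v4, v5 — 3 in total.
Values that change: in2, v3, v4, v5.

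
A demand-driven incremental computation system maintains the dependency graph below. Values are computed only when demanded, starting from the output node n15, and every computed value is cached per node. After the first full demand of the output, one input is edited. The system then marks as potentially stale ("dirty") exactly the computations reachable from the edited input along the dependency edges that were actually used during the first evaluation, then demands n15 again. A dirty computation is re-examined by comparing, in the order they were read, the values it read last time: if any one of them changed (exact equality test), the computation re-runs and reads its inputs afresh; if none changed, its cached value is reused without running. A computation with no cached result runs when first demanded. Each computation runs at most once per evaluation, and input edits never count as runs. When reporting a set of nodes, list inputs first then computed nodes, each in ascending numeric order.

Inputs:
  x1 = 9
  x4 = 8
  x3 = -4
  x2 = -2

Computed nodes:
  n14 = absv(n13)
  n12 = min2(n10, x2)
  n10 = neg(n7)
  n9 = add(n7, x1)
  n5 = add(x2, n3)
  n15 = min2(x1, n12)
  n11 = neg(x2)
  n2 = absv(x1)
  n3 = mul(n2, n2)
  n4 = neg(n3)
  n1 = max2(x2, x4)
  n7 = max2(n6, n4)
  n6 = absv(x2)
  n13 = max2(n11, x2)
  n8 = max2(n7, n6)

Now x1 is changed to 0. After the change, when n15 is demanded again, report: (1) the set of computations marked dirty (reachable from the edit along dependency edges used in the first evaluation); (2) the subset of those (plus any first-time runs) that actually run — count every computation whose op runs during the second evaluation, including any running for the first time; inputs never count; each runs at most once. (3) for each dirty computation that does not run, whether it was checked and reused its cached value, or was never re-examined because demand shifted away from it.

First evaluation (everything demanded from the output):
  n2 = absv(9) = 9
  n3 = mul(9, 9) = 81
  n4 = neg(81) = -81
  n6 = absv(-2) = 2
  n7 = max2(2, -81) = 2
  n10 = neg(2) = -2
  n12 = min2(-2, -2) = -2
  n15 = min2(9, -2) = -2

Propagation after the edit:
  n2: runs — x1 9->0; result 0.
  n3: runs — n2 9->0; n2 9->0; result 0.
  n4: runs — n3 81->0; result 0.
  n7: runs — n4 -81->0; result 2 (same value as before).
  n10: checked — values it read are unchanged (n7 unchanged); reused cached -2 without running.
  n12: checked — values it read are unchanged (n10 unchanged, x2 unchanged); reused cached -2 without running.
  n15: runs — x1 9->0; result -2 (same value as before).

Key observation: the cutoff stops propagation at n10 — its inputs' values are unchanged, so it reuses its cache.

Marked dirty: n2, n3, n4, n7, n10, n12, n15.
Computations that run: n2, n3, n4, n7, n15 — 5 in total.
Checked but reused from cache: n10, n12.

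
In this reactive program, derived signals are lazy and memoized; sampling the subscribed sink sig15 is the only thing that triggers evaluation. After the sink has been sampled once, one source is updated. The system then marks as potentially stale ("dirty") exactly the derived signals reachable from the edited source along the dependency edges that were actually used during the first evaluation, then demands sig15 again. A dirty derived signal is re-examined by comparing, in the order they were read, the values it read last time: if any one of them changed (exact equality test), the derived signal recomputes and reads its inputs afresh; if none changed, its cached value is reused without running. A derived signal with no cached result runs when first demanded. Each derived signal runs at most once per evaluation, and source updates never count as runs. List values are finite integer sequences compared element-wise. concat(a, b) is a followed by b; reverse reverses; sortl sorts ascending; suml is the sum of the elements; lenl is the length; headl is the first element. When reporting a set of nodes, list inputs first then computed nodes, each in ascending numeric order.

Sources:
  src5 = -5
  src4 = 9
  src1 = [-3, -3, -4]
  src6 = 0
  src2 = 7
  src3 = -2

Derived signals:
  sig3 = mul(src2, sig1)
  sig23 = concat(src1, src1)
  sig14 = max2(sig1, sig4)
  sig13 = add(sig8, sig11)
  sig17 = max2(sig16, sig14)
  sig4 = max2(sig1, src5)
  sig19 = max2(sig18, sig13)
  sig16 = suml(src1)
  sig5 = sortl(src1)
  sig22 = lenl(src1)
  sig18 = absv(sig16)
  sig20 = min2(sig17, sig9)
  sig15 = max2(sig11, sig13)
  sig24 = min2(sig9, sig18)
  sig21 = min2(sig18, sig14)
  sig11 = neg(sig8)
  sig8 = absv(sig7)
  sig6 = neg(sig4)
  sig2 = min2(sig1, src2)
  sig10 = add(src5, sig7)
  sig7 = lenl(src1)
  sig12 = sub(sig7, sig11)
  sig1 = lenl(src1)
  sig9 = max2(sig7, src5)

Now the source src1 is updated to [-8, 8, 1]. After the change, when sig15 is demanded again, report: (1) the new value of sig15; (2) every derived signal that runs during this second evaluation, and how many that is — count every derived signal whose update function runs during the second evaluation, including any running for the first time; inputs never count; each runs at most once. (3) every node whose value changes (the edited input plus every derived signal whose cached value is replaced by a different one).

First demand of the output computes:
  sig7 = lenl([-3, -3, -4]) = 3
  sig8 = absv(3) = 3
  sig11 = neg(3) = -3
  sig13 = add(3, -3) = 0
  sig15 = max2(-3, 0) = 0

After the edit, cleaning proceeds:
  sig7: a read changed (src1 [-3, -3, -4]->[-8, 8, 1]) — executes, giving 3 — identical to its old value.
  sig8: dirty, but its reads are unchanged (sig7 unchanged); cached 3 stands.
  sig11: dirty, but its reads are unchanged (sig8 unchanged); cached -3 stands.
  sig13: dirty, but its reads are unchanged (sig8 unchanged, sig11 unchanged); cached 0 stands.
  sig15: dirty, but its reads are unchanged (sig11 unchanged, sig13 unchanged); cached 0 stands.

Note the absorption at sig7: it re-runs yet its value is the same, leaving the output's value untouched.

Demanding sig15 again yields 0.
1 derived signals run: sig7.
The nodes whose values change: src1.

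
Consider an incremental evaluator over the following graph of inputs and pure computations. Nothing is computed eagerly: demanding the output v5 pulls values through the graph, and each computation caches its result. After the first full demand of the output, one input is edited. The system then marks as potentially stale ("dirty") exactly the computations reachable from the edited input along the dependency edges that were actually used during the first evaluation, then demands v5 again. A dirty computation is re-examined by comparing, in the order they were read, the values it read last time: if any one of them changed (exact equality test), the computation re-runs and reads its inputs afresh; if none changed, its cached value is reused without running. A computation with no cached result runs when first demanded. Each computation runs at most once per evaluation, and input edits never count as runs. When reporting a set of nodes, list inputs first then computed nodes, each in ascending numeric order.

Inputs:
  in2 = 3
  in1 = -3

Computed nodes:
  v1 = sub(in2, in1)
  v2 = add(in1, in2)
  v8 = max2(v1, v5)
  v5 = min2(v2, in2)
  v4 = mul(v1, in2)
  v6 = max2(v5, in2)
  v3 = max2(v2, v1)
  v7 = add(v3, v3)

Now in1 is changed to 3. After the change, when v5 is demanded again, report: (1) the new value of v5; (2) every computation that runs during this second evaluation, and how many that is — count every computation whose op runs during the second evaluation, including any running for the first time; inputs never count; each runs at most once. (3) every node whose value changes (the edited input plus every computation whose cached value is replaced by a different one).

v5 now evaluates to 3.
Run set: v2, v5 (2 run).
Changed values: in1, v2, v5.

Initial pass — values computed on the first demand:
  v2 = add(-3, 3) = 0
  v5 = min2(0, 3) = 0

Second demand — change propagation:
  v2: re-runs because in1 -3->3; new result 6.
  v5: re-runs because v2 0->6; new result 3.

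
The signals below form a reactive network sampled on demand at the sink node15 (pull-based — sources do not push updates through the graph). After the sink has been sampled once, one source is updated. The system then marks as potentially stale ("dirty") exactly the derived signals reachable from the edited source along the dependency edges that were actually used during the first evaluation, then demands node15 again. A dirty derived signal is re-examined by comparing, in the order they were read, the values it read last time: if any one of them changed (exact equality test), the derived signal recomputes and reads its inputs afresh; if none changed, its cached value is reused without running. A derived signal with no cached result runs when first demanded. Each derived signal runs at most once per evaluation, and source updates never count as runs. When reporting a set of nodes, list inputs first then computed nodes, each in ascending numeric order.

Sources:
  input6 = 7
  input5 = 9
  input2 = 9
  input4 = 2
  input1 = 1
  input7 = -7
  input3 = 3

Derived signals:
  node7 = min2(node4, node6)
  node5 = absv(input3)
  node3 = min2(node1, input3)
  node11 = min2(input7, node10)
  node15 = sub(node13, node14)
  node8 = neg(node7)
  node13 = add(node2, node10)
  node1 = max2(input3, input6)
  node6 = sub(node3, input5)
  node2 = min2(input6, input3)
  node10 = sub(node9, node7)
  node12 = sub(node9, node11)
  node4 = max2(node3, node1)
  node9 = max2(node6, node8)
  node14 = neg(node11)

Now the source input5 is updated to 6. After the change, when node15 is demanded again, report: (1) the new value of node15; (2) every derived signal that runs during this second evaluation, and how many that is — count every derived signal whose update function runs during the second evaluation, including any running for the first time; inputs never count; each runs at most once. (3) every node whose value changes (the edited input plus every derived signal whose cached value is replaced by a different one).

Initial pass — values computed on the first demand:
  node1 = max2(3, 7) = 7
  node2 = min2(7, 3) = 3
  node3 = min2(7, 3) = 3
  node4 = max2(3, 7) = 7
  node6 = sub(3, 9) = -6
  node7 = min2(7, -6) = -6
  node8 = neg(-6) = 6
  node9 = max2(-6, 6) = 6
  node10 = sub(6, -6) = 12
  node11 = min2(-7, 12) = -7
  node13 = add(3, 12) = 15
  node14 = neg(-7) = 7
  node15 = sub(15, 7) = 8

Second demand — change propagation:
  node6: re-runs because input5 9->6; new result -3.
  node7: re-runs because node6 -6->-3; new result -3.
  node8: re-runs because node7 -6->-3; new result 3.
  node9: re-runs because node6 -6->-3; node8 6->3; new result 3.
  node10: re-runs because node9 6->3; node7 -6->-3; new result 6.
  node11: re-runs because node10 12->6; new result -7 (unchanged).
  node13: re-runs because node10 12->6; new result 9.
  node14: re-examined; everything it read last time is the same (node11 unchanged) — cache 7 kept, no run.
  node15: re-runs because node13 15->9; new result 2.

The important point: at node14 every value read last time is unchanged, so the dirty flag clears without a run.

node15 now evaluates to 2.
Run set: node6, node7, node8, node9, node10, node11, node13, node15 (8 run).
Changed values: input5, node6, node7, node8, node9, node10, node13, node15.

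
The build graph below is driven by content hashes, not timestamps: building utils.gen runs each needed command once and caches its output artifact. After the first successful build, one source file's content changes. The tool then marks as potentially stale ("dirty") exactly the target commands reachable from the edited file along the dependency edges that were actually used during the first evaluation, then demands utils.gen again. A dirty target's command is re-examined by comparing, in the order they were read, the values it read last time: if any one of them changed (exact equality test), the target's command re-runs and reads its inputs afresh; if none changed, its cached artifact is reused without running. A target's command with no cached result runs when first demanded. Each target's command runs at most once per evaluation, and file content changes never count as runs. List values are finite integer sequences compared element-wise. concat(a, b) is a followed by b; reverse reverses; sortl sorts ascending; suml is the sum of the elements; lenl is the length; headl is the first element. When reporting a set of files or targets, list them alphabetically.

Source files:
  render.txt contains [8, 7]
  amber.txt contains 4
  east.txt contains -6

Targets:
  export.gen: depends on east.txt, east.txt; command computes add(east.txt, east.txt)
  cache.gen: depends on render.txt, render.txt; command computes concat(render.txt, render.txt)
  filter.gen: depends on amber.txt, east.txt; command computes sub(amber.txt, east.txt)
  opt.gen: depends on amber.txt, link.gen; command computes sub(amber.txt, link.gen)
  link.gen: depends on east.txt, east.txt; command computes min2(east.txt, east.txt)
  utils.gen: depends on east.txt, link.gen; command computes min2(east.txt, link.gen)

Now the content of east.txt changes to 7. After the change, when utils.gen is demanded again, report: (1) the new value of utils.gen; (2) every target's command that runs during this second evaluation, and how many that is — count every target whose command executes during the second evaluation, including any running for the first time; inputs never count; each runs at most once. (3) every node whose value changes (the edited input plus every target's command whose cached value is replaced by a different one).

Initial pass — values computed on the first demand:
  link.gen = min2(-6, -6) = -6
  utils.gen = min2(-6, -6) = -6

Second demand — change propagation:
  link.gen: re-runs because east.txt -6->7; east.txt -6->7; new result 7.
  utils.gen: re-runs because east.txt -6->7; link.gen -6->7; new result 7.

utils.gen now evaluates to 7.
Run set: link.gen, utils.gen (2 run).
Changed values: east.txt, link.gen, utils.gen.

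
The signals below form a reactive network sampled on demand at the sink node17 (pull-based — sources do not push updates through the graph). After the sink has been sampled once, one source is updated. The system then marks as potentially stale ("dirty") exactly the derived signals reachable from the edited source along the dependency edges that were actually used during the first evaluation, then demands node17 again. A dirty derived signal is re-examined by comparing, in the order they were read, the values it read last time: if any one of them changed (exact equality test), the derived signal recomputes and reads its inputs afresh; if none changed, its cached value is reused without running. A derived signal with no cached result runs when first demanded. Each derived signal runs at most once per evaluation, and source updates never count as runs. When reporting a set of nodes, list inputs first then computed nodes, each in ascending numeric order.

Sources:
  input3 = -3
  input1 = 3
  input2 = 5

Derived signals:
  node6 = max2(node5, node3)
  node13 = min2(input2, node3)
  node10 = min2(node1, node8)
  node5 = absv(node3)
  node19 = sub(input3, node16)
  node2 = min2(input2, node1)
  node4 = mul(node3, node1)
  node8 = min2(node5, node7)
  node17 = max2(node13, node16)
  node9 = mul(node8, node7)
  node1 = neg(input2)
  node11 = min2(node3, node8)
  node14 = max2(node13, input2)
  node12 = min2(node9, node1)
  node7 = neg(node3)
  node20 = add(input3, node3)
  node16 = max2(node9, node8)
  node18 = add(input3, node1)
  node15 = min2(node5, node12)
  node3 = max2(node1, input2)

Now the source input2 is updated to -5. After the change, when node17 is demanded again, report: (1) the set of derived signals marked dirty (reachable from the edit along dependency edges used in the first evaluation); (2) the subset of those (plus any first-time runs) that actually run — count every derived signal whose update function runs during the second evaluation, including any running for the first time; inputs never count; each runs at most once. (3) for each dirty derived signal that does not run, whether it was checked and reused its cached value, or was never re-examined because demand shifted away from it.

Dirty set: node1, node3, node5, node7, node8, node9, node13, node16, node17.
Run set: node1, node3, node13, node17 (4 run).
Re-examined without running (cache reused): node5, node7, node8, node9, node16.
The important point: at node5 every value read last time is unchanged, so the dirty flag clears without a run.

Initial pass — values computed on the first demand:
  node1 = neg(5) = -5
  node3 = max2(-5, 5) = 5
  node5 = absv(5) = 5
  node7 = neg(5) = -5
  node8 = min2(5, -5) = -5
  node9 = mul(-5, -5) = 25
  node13 = min2(5, 5) = 5
  node16 = max2(25, -5) = 25
  node17 = max2(5, 25) = 25

Second demand — change propagation:
  node1: re-runs because input2 5->-5; new result 5.
  node3: re-runs because node1 -5->5; input2 5->-5; new result 5 (unchanged).
  node5: re-examined; everything it read last time is the same (node3 unchanged) — cache 5 kept, no run.
  node7: re-examined; everything it read last time is the same (node3 unchanged) — cache -5 kept, no run.
  node8: re-examined; everything it read last time is the same (node5 unchanged, node7 unchanged) — cache -5 kept, no run.
  node9: re-examined; everything it read last time is the same (node8 unchanged, node7 unchanged) — cache 25 kept, no run.
  node13: re-runs because input2 5->-5; new result -5.
  node16: re-examined; everything it read last time is the same (node9 unchanged, node8 unchanged) — cache 25 kept, no run.
  node17: re-runs because node13 5->-5; new result 25 (unchanged).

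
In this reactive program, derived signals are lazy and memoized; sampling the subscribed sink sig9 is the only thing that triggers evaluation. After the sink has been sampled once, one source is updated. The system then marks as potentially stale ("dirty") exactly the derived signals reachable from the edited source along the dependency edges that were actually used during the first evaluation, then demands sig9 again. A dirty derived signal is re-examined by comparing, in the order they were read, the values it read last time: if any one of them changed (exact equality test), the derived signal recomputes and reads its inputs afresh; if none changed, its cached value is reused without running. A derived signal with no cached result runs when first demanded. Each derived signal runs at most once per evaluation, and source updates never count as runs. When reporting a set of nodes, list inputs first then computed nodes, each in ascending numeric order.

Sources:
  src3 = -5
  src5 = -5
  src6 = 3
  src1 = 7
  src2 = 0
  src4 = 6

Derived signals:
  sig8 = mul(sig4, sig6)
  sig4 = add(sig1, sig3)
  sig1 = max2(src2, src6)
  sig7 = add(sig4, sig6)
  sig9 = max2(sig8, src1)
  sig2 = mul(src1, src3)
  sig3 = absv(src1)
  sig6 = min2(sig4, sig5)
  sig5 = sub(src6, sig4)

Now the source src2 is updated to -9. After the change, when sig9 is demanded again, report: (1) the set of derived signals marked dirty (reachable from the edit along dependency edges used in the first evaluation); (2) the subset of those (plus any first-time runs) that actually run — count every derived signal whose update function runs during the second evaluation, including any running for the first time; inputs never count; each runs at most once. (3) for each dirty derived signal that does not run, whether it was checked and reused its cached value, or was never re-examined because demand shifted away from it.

First demand of the output computes:
  sig1 = max2(0, 3) = 3
  sig3 = absv(7) = 7
  sig4 = add(3, 7) = 10
  sig5 = sub(3, 10) = -7
  sig6 = min2(10, -7) = -7
  sig8 = mul(10, -7) = -70
  sig9 = max2(-70, 7) = 7

After the edit, cleaning proceeds:
  sig1: a read changed (src2 0->-9) — executes, giving 3 — identical to its old value.
  sig4: dirty, but its reads are unchanged (sig1 unchanged, sig3 unchanged); cached 10 stands.
  sig5: dirty, but its reads are unchanged (src6 unchanged, sig4 unchanged); cached -7 stands.
  sig6: dirty, but its reads are unchanged (sig4 unchanged, sig5 unchanged); cached -7 stands.
  sig8: dirty, but its reads are unchanged (sig4 unchanged, sig6 unchanged); cached -70 stands.
  sig9: dirty, but its reads are unchanged (sig8 unchanged, src1 unchanged); cached 7 stands.

Note the absorption at sig1: it re-runs yet its value is the same, leaving the output's value untouched.

The edit dirties: sig1, sig4, sig5, sig6, sig8, sig9.
1 derived signals run: sig1.
Cache hits after checking: sig4, sig5, sig6, sig8, sig9.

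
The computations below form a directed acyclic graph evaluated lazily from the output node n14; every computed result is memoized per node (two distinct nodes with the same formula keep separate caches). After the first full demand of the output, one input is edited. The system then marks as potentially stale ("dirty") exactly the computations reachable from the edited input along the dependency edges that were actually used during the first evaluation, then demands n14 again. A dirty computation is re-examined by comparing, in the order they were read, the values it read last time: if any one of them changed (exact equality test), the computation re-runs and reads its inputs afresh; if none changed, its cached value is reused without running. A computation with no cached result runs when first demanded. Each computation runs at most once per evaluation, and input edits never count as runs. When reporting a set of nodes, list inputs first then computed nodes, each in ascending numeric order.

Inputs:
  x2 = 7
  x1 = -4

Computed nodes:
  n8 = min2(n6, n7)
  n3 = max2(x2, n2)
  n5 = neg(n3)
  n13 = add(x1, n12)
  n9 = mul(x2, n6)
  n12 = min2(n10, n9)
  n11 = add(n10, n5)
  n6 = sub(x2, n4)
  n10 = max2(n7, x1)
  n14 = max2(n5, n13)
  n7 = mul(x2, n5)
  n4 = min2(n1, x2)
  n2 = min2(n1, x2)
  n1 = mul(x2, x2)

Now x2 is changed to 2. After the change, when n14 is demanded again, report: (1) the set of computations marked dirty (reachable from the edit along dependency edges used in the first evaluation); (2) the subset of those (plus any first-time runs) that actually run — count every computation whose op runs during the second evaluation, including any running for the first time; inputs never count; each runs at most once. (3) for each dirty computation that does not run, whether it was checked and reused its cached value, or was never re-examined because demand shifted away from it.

The edit dirties: n1, n2, n3, n4, n5, n6, n7, n9, n10, n12, n13, n14.
10 computations run: n1, n2, n3, n4, n5, n6, n7, n9, n10, n14.
Cache hits after checking: n12, n13.
Note where the cutoff bites: n12 is checked, finds nothing changed, and keeps its cache.

First demand of the output computes:
  n1 = mul(7, 7) = 49
  n2 = min2(49, 7) = 7
  n3 = max2(7, 7) = 7
  n4 = min2(49, 7) = 7
  n5 = neg(7) = -7
  n6 = sub(7, 7) = 0
  n7 = mul(7, -7) = -49
  n9 = mul(7, 0) = 0
  n10 = max2(-49, -4) = -4
  n12 = min2(-4, 0) = -4
  n13 = add(-4, -4) = -8
  n14 = max2(-7, -8) = -7

After the edit, cleaning proceeds:
  n1: a read changed (x2 7->2; x2 7->2) — executes, giving 4.
  n2: a read changed (n1 49->4; x2 7->2) — executes, giving 2.
  n3: a read changed (x2 7->2; n2 7->2) — executes, giving 2.
  n4: a read changed (n1 49->4; x2 7->2) — executes, giving 2.
  n5: a read changed (n3 7->2) — executes, giving -2.
  n6: a read changed (x2 7->2; n4 7->2) — executes, giving 0 — identical to its old value.
  n7: a read changed (x2 7->2; n5 -7->-2) — executes, giving -4.
  n9: a read changed (x2 7->2) — executes, giving 0 — identical to its old value.
  n10: a read changed (n7 -49->-4) — executes, giving -4 — identical to its old value.
  n12: dirty, but its reads are unchanged (n10 unchanged, n9 unchanged); cached -4 stands.
  n13: dirty, but its reads are unchanged (x1 unchanged, n12 unchanged); cached -8 stands.
  n14: a read changed (n5 -7->-2) — executes, giving -2.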